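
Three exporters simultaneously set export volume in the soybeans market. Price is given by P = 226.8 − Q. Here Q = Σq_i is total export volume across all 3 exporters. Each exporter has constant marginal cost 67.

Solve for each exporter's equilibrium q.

39.95

A representative exporter's profit is π_i = q_i(226.8 − Q) − 67q_i, with Q = q_i + Σ_{j≠i} q_j.
First-order condition: 159.8 − 2q_i − Σ_{j≠i} q_j = 0.
With identical exporters, set every q_j = q: then 159.8 − 2q − 2q = 0, i.e. q = 159.8/4 = 39.95.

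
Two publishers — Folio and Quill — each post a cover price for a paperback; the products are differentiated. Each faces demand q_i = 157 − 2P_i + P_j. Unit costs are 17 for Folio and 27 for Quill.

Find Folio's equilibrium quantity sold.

96

Folio's profit: π = (P_{Folio} − 17)(157 − 2P_{Folio} + P_{Quill}).
∂π/∂P_{Folio} = 191 − 4P_{Folio} + P_{Quill} = 0 ⇒ P_{Folio} = 47.75 + 0.25P_{Quill}.
Similarly P_{Quill} = 52.75 + 0.25P_{Folio}.
Substituting the second reaction function into the first: P_{Folio} = 47.75 + 0.25(52.75 + 0.25P_{Folio}), which gives 0.9375P_{Folio} = 60.9375 ⇒ P_{Folio} = 65.
Then P_{Quill} = 52.75 + 0.25·65 = 69.
q_{Folio} = 157 − 2·65 + 69 = 96.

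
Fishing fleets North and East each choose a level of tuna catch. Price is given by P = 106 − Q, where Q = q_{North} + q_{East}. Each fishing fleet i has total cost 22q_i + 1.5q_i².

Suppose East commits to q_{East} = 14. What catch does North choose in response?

Fishing fleet North's profit: π = q_{North}(106 − (q_{North} + q_{East})) − 22q_{North} − 1.5q_{North}².
∂π/∂q_{North} = 84 − 5q_{North} − q_{East} = 0, so q_{North} = 16.8 − 0.2q_{East}.
At q_{East} = 14: q_{North} = 16.8 − 0.2·14 = 14.

14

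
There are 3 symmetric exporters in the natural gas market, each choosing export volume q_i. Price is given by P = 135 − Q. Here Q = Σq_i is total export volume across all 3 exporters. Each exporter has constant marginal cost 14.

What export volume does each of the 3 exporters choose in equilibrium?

30.25

A representative exporter's profit is π_i = q_i(135 − Q) − 14q_i, with Q = q_i + Σ_{j≠i} q_j.
First-order condition: 121 − 2q_i − Σ_{j≠i} q_j = 0.
Imposing symmetry (q_j = q for all j) turns Σ_{j≠i} q_j into 2q, so 121 = 4q and q = 30.25.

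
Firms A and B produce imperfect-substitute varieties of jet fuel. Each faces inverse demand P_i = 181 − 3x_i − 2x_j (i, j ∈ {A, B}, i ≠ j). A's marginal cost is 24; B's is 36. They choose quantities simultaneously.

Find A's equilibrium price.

85.125

Firm A's profit: π = x_A(181 − 3x_A − 2x_B) − 24x_A.
∂π/∂x_A = 157 − 6x_A − 2x_B = 0 ⇒ x_A = 157/6 − (1/3)x_B.
Similarly x_B = 145/6 − (1/3)x_A.
Solving the two reaction functions simultaneously: (1 − (−1/3)(−1/3))x_A = 157/6 − (1/3)·(145/6), so (8/9)x_A = 163/9 and x_A = 20.375.
Then x_B = 145/6 − (1/3)·20.375 = 17.375.
P_A = 181 − 3·20.375 − 2·17.375 = 85.125.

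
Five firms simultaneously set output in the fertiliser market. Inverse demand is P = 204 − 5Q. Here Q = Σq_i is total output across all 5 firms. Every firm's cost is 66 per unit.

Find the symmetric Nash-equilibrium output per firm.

A representative firm's profit is π_i = q_i(204 − 5Q) − 66q_i, with Q = q_i + Σ_{j≠i} q_j.
First-order condition: 138 − 10q_i − 5Σ_{j≠i} q_j = 0.
In a symmetric equilibrium every firm chooses the same q, so Σ_{j≠i} q_j = 4q. The condition becomes 138 − 30q = 0, giving q = 138/30 = 4.6.

4.6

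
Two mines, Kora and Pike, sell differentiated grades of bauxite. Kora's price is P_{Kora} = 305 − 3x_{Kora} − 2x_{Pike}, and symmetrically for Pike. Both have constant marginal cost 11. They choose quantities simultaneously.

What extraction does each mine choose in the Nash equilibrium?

Mine Kora's profit: π = x_{Kora}(305 − 3x_{Kora} − 2x_{Pike}) − 11x_{Kora}.
∂π/∂x_{Kora} = 294 − 6x_{Kora} − 2x_{Pike} = 0 ⇒ x_{Kora} = 49 − (1/3)x_{Pike}.
By symmetry x_{Pike} = x_{Kora}; substituting into the reaction function, (4/3)x_{Kora} = 49 and x_{Kora} = 36.75.

36.75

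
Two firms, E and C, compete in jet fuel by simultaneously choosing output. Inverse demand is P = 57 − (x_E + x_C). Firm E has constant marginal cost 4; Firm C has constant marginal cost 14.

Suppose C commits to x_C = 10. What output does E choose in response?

Firm E's profit: π = x_E(57 − (x_E + x_C)) − 4x_E.
∂π/∂x_E = 53 − 2x_E − x_C = 0, so x_E = 26.5 − 0.5x_C.
At x_C = 10: x_E = 26.5 − 0.5·10 = 21.5.

21.5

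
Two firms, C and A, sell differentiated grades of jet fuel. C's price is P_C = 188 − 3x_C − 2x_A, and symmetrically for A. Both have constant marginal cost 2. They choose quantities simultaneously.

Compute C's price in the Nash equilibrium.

71.75

Firm C's profit: π = x_C(188 − 3x_C − 2x_A) − 2x_C.
∂π/∂x_C = 186 − 6x_C − 2x_A = 0 ⇒ x_C = 31 − (1/3)x_A.
By symmetry x_A = x_C; substituting into the reaction function, (4/3)x_C = 31 and x_C = 23.25.
P_C = 188 − 3·23.25 − 2·23.25 = 71.75.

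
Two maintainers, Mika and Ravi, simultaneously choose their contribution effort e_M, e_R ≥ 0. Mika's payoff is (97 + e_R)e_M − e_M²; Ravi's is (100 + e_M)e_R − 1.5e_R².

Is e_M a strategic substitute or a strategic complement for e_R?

Expanding Mika's payoff: 97e_M + e_Re_M − e_M².
∂π/∂e_M = 97 + e_R − 2e_M = 0, so e_M = 48.5 + 0.5e_R.
The best-response slope de_M/de_R = 0.5 > 0: the reaction function is upward-sloping, so the choices are strategic complements.

strategic complements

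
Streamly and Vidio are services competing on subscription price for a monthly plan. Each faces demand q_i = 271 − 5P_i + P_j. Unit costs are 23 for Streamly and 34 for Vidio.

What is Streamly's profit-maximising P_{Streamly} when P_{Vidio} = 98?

Streamly's profit: π = (P_{Streamly} − 23)(271 − 5P_{Streamly} + P_{Vidio}).
∂π/∂P_{Streamly} = 386 − 10P_{Streamly} + P_{Vidio} = 0 ⇒ P_{Streamly} = 38.6 + 0.1P_{Vidio}.
At P_{Vidio} = 98: P_{Streamly} = 38.6 + 0.1·98 = 48.4.

48.4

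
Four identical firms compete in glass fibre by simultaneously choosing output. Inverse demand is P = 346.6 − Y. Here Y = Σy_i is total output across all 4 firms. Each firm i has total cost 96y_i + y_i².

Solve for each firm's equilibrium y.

35.8

A representative firm's profit is π_i = y_i(346.6 − Y) − 96y_i − y_i², with Y = y_i + Σ_{j≠i} y_j.
First-order condition: 250.6 − 4y_i − Σ_{j≠i} y_j = 0.
In a symmetric equilibrium every firm chooses the same y, so Σ_{j≠i} y_j = 3y. The condition becomes 250.6 − 7y = 0, giving y = 250.6/7 = 35.8.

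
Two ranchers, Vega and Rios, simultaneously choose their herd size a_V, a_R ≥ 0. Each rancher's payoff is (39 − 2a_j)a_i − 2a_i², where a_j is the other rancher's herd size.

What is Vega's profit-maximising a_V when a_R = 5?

Vega's payoff is (39 − 2a_R)a_V − 2a_V².
∂π/∂a_V = 39 − 2a_R − 4a_V = 0, so a_V = 9.75 − 0.5a_R.
At a_R = 5: a_V = 9.75 − 0.5·5 = 7.25.

7.25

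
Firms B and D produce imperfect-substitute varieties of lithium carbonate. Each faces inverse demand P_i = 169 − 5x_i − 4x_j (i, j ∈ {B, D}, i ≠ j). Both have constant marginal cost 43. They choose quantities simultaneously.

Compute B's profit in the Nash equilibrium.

405

Firm B's profit: π = x_B(169 − 5x_B − 4x_D) − 43x_B.
∂π/∂x_B = 126 − 10x_B − 4x_D = 0 ⇒ x_B = 12.6 − 0.4x_D.
The game is symmetric, so in equilibrium x_D = x_B: the reaction function gives 1.4x_B = 12.6, hence x_B = 9.
P_B = 169 − 5·9 − 4·9 = 88.
Profit = (88 − 43)·9 = 405.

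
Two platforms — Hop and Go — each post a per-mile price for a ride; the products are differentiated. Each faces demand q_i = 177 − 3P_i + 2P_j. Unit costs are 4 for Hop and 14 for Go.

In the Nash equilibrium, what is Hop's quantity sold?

Hop's profit: π = (P_{Hop} − 4)(177 − 3P_{Hop} + 2P_{Go}).
∂π/∂P_{Hop} = 189 − 6P_{Hop} + 2P_{Go} = 0 ⇒ P_{Hop} = 31.5 + (1/3)P_{Go}.
Similarly P_{Go} = 36.5 + (1/3)P_{Hop}.
Solving the two reaction functions simultaneously: (1 − (1/3)(1/3))P_{Hop} = 31.5 + (1/3)·36.5, so (8/9)P_{Hop} = 131/3 and P_{Hop} = 49.125.
Then P_{Go} = 36.5 + (1/3)·49.125 = 52.875.
q_{Hop} = 177 − 3·49.125 + 2·52.875 = 135.375.

135.375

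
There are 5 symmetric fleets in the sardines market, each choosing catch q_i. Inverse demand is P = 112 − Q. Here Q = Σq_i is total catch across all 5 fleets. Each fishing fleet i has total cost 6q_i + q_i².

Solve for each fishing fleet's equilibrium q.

13.25

A representative fishing fleet's profit is π_i = q_i(112 − Q) − 6q_i − q_i², with Q = q_i + Σ_{j≠i} q_j.
First-order condition: 106 − 4q_i − Σ_{j≠i} q_j = 0.
With identical fishing fleets, set every q_j = q: then 106 − 4q − 4q = 0, i.e. q = 106/8 = 13.25.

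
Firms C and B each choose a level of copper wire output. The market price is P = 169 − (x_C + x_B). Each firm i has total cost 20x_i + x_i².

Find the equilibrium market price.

Firm C's profit: π = x_C(169 − (x_C + x_B)) − 20x_C − x_C².
∂π/∂x_C = 149 − 4x_C − x_B = 0, so x_C = 37.25 − 0.25x_B.
The game is symmetric, so in equilibrium x_B = x_C: the reaction function gives 1.25x_C = 37.25, hence x_C = 29.8.
Equilibrium price: P = 169 − 59.6 = 109.4.

109.4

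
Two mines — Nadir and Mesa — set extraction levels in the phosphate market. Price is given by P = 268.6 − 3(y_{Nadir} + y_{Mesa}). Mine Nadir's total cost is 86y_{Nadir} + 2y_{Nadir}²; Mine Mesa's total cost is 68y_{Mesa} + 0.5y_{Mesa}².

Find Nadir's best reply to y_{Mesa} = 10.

Mine Nadir's profit: π = y_{Nadir}(268.6 − 3(y_{Nadir} + y_{Mesa})) − 86y_{Nadir} − 2y_{Nadir}².
∂π/∂y_{Nadir} = 182.6 − 10y_{Nadir} − 3y_{Mesa} = 0, so y_{Nadir} = 18.26 − 0.3y_{Mesa}.
At y_{Mesa} = 10: y_{Nadir} = 18.26 − 0.3·10 = 15.26.

15.26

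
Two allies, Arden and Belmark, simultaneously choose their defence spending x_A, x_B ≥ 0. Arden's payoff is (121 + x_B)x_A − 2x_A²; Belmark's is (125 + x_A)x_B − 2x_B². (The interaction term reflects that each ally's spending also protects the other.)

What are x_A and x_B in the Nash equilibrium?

Expanding Arden's payoff: 121x_A + x_Bx_A − 2x_A².
∂π/∂x_A = 121 + x_B − 4x_A = 0, so x_A = 30.25 + 0.25x_B.
Likewise for Belmark: x_B = 31.25 + 0.25x_A.
Substituting the second reaction function into the first: x_A = 30.25 + 0.25(31.25 + 0.25x_A), which gives 0.9375x_A = 38.0625 ⇒ x_A = 40.6.
Then x_B = 31.25 + 0.25·40.6 = 41.4.

40.6, 41.4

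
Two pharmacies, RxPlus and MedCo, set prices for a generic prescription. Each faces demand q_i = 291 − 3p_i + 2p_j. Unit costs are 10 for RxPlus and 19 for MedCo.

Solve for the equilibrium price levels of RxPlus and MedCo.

RxPlus's profit: π = (p_{RxPlus} − 10)(291 − 3p_{RxPlus} + 2p_{MedCo}).
∂π/∂p_{RxPlus} = 321 − 6p_{RxPlus} + 2p_{MedCo} = 0 ⇒ p_{RxPlus} = 53.5 + (1/3)p_{MedCo}.
Similarly p_{MedCo} = 58 + (1/3)p_{RxPlus}.
Solving the two reaction functions simultaneously: (1 − (1/3)(1/3))p_{RxPlus} = 53.5 + (1/3)·58, so (8/9)p_{RxPlus} = 437/6 and p_{RxPlus} = 81.9375.
Then p_{MedCo} = 58 + (1/3)·81.9375 = 85.3125.

81.9375, 85.3125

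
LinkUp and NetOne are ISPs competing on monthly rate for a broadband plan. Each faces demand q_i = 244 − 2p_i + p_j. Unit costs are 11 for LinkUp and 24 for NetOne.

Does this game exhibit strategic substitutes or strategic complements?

LinkUp's profit: π = (p_{LinkUp} − 11)(244 − 2p_{LinkUp} + p_{NetOne}).
∂π/∂p_{LinkUp} = 266 − 4p_{LinkUp} + p_{NetOne} = 0 ⇒ p_{LinkUp} = 66.5 + 0.25p_{NetOne}.
The best-response slope dp_{LinkUp}/dp_{NetOne} = 0.25 > 0: the reaction function is upward-sloping, so the choices are strategic complements.

strategic complements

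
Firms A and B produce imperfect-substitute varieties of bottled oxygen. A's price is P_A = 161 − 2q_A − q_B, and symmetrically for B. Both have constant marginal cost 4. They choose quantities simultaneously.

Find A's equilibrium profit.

Firm A's profit: π = q_A(161 − 2q_A − q_B) − 4q_A.
∂π/∂q_A = 157 − 4q_A − q_B = 0 ⇒ q_A = 39.25 − 0.25q_B.
Setting q_A = q_B in the reaction function: q_A = 39.25 − 0.25q_A, so q_A = 39.25 / 1.25 = 31.4.
P_A = 161 − 2·31.4 − 31.4 = 66.8.
Profit = (66.8 − 4)·31.4 = 1971.92.

1971.92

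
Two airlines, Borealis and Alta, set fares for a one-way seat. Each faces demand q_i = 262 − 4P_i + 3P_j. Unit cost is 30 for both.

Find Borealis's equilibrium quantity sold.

185.6

Borealis's profit: π = (P_{Borealis} − 30)(262 − 4P_{Borealis} + 3P_{Alta}).
∂π/∂P_{Borealis} = 382 − 8P_{Borealis} + 3P_{Alta} = 0 ⇒ P_{Borealis} = 47.75 + 0.375P_{Alta}.
By symmetry P_{Alta} = P_{Borealis}; substituting into the reaction function, 0.625P_{Borealis} = 47.75 and P_{Borealis} = 76.4.
q_{Borealis} = 262 − 4·76.4 + 3·76.4 = 185.6.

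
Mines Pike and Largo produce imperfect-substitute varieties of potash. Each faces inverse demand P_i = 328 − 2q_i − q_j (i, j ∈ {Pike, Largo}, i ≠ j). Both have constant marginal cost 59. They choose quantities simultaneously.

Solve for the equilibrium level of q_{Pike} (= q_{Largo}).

Mine Pike's profit: π = q_{Pike}(328 − 2q_{Pike} − q_{Largo}) − 59q_{Pike}.
∂π/∂q_{Pike} = 269 − 4q_{Pike} − q_{Largo} = 0 ⇒ q_{Pike} = 67.25 − 0.25q_{Largo}.
Setting q_{Pike} = q_{Largo} in the reaction function: q_{Pike} = 67.25 − 0.25q_{Pike}, so q_{Pike} = 67.25 / 1.25 = 53.8.

53.8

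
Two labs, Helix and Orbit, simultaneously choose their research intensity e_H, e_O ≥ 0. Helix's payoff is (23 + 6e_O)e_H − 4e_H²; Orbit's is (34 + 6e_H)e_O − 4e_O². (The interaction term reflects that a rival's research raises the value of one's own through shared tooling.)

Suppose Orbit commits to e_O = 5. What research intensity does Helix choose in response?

6.625

Expanding Helix's payoff: 23e_H + 6e_Oe_H − 4e_H².
∂π/∂e_H = 23 + 6e_O − 8e_H = 0, so e_H = 2.875 + 0.75e_O.
At e_O = 5: e_H = 2.875 + 0.75·5 = 6.625.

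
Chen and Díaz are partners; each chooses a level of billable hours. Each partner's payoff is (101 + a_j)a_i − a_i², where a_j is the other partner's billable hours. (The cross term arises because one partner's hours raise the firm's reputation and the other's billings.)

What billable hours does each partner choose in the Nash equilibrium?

Chen's payoff is (101 + a_D)a_C − a_C².
∂π/∂a_C = 101 + a_D − 2a_C = 0, so a_C = 50.5 + 0.5a_D.
Setting a_C = a_D in the reaction function: a_C = 50.5 + 0.5a_C, so a_C = 50.5 / 0.5 = 101.

101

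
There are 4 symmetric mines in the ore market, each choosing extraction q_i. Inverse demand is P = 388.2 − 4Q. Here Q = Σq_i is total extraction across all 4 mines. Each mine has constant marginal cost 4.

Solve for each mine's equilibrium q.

19.21

A representative mine's profit is π_i = q_i(388.2 − 4Q) − 4q_i, with Q = q_i + Σ_{j≠i} q_j.
First-order condition: 384.2 − 8q_i − 4Σ_{j≠i} q_j = 0.
With identical mines, set every q_j = q: then 384.2 − 8q − 12q = 0, i.e. q = 384.2/20 = 19.21.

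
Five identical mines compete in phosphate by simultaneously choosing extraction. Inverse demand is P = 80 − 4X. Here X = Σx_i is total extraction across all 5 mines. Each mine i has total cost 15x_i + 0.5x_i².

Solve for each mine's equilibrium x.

2.6

A representative mine's profit is π_i = x_i(80 − 4X) − 15x_i − 0.5x_i², with X = x_i + Σ_{j≠i} x_j.
First-order condition: 65 − 9x_i − 4Σ_{j≠i} x_j = 0.
Imposing symmetry (x_j = x for all j) turns Σ_{j≠i} x_j into 4x, so 65 = 25x and x = 2.6.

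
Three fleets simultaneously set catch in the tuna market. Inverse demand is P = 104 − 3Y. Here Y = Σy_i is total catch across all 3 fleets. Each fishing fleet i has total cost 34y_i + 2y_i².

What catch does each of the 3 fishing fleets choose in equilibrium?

A representative fishing fleet's profit is π_i = y_i(104 − 3Y) − 34y_i − 2y_i², with Y = y_i + Σ_{j≠i} y_j.
First-order condition: 70 − 10y_i − 3Σ_{j≠i} y_j = 0.
Imposing symmetry (y_j = y for all j) turns Σ_{j≠i} y_j into 2y, so 70 = 16y and y = 4.375.

4.375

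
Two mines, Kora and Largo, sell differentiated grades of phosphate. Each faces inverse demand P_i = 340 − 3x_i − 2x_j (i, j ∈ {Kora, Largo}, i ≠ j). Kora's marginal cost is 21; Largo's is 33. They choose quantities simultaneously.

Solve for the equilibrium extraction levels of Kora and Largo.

Mine Kora's profit: π = x_{Kora}(340 − 3x_{Kora} − 2x_{Largo}) − 21x_{Kora}.
∂π/∂x_{Kora} = 319 − 6x_{Kora} − 2x_{Largo} = 0 ⇒ x_{Kora} = 319/6 − (1/3)x_{Largo}.
Similarly x_{Largo} = 307/6 − (1/3)x_{Kora}.
Plugging x_{Largo} into Kora's best response: x_{Kora} = 319/6 − (1/3)(307/6 − (1/3)x_{Kora}) ⇒ (8/9)x_{Kora} = 325/9, so x_{Kora} = 40.625.
Then x_{Largo} = 307/6 − (1/3)·40.625 = 37.625.

40.625, 37.625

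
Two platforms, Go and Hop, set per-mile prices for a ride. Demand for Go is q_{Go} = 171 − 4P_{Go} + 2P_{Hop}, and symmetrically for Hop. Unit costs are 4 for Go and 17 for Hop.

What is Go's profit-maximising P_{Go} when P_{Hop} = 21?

28.625

Go's profit: π = (P_{Go} − 4)(171 − 4P_{Go} + 2P_{Hop}).
∂π/∂P_{Go} = 187 − 8P_{Go} + 2P_{Hop} = 0 ⇒ P_{Go} = 23.375 + 0.25P_{Hop}.
At P_{Hop} = 21: P_{Go} = 23.375 + 0.25·21 = 28.625.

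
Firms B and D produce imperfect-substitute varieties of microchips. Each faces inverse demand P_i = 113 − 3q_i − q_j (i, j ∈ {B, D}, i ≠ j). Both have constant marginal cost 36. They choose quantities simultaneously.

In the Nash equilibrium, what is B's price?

Firm B's profit: π = q_B(113 − 3q_B − q_D) − 36q_B.
∂π/∂q_B = 77 − 6q_B − q_D = 0 ⇒ q_B = 77/6 − (1/6)q_D.
The game is symmetric, so in equilibrium q_D = q_B: the reaction function gives (7/6)q_B = 77/6, hence q_B = 11.
P_B = 113 − 3·11 − 11 = 69.

69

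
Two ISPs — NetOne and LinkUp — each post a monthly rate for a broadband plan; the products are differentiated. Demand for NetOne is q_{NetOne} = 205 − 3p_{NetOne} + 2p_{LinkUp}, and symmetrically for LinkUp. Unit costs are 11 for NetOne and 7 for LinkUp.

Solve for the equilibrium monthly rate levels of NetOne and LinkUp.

NetOne's profit: π = (p_{NetOne} − 11)(205 − 3p_{NetOne} + 2p_{LinkUp}).
∂π/∂p_{NetOne} = 238 − 6p_{NetOne} + 2p_{LinkUp} = 0 ⇒ p_{NetOne} = 119/3 + (1/3)p_{LinkUp}.
Similarly p_{LinkUp} = 113/3 + (1/3)p_{NetOne}.
Solving the two reaction functions simultaneously: (1 − (1/3)(1/3))p_{NetOne} = 119/3 + (1/3)·(113/3), so (8/9)p_{NetOne} = 470/9 and p_{NetOne} = 58.75.
Then p_{LinkUp} = 113/3 + (1/3)·58.75 = 57.25.

58.75, 57.25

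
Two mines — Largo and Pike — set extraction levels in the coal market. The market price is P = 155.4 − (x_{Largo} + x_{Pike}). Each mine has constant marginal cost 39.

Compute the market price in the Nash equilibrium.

Mine Largo's profit: π = x_{Largo}(155.4 − (x_{Largo} + x_{Pike})) − 39x_{Largo}.
∂π/∂x_{Largo} = 116.4 − 2x_{Largo} − x_{Pike} = 0, so x_{Largo} = 58.2 − 0.5x_{Pike}.
Setting x_{Largo} = x_{Pike} in the reaction function: x_{Largo} = 58.2 − 0.5x_{Largo}, so x_{Largo} = 58.2 / 1.5 = 38.8.
Equilibrium price: P = 155.4 − 77.6 = 77.8.

77.8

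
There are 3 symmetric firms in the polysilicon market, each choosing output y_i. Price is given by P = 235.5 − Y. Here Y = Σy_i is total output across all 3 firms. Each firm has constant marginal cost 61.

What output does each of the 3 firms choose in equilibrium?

A representative firm's profit is π_i = y_i(235.5 − Y) − 61y_i, with Y = y_i + Σ_{j≠i} y_j.
First-order condition: 174.5 − 2y_i − Σ_{j≠i} y_j = 0.
Imposing symmetry (y_j = y for all j) turns Σ_{j≠i} y_j into 2y, so 174.5 = 4y and y = 43.625.

43.625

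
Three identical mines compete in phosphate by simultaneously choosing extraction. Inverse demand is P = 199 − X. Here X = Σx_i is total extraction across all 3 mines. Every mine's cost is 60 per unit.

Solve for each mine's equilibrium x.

34.75

A representative mine's profit is π_i = x_i(199 − X) − 60x_i, with X = x_i + Σ_{j≠i} x_j.
First-order condition: 139 − 2x_i − Σ_{j≠i} x_j = 0.
Imposing symmetry (x_j = x for all j) turns Σ_{j≠i} x_j into 2x, so 139 = 4x and x = 34.75.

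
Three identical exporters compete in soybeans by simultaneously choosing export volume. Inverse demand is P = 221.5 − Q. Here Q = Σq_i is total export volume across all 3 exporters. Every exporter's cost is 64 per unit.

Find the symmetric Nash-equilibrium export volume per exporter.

A representative exporter's profit is π_i = q_i(221.5 − Q) − 64q_i, with Q = q_i + Σ_{j≠i} q_j.
First-order condition: 157.5 − 2q_i − Σ_{j≠i} q_j = 0.
In a symmetric equilibrium every exporter chooses the same q, so Σ_{j≠i} q_j = 2q. The condition becomes 157.5 − 4q = 0, giving q = 157.5/4 = 39.375.

39.375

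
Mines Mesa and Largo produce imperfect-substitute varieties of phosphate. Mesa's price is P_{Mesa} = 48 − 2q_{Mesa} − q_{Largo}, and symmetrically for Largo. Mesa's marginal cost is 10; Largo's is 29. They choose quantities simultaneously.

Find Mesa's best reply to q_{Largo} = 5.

Mine Mesa's profit: π = q_{Mesa}(48 − 2q_{Mesa} − q_{Largo}) − 10q_{Mesa}.
∂π/∂q_{Mesa} = 38 − 4q_{Mesa} − q_{Largo} = 0 ⇒ q_{Mesa} = 9.5 − 0.25q_{Largo}.
At q_{Largo} = 5: q_{Mesa} = 9.5 − 0.25·5 = 8.25.

8.25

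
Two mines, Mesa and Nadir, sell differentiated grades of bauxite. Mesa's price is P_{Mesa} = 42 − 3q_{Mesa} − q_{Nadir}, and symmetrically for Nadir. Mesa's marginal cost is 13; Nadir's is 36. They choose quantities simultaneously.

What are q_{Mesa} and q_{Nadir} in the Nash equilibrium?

4.8, 0.2

Mine Mesa's profit: π = q_{Mesa}(42 − 3q_{Mesa} − q_{Nadir}) − 13q_{Mesa}.
∂π/∂q_{Mesa} = 29 − 6q_{Mesa} − q_{Nadir} = 0 ⇒ q_{Mesa} = 29/6 − (1/6)q_{Nadir}.
Similarly q_{Nadir} = 1 − (1/6)q_{Mesa}.
Plugging q_{Nadir} into Mesa's best response: q_{Mesa} = 29/6 − (1/6)(1 − (1/6)q_{Mesa}) ⇒ (35/36)q_{Mesa} = 14/3, so q_{Mesa} = 4.8.
Then q_{Nadir} = 1 − (1/6)·4.8 = 0.2.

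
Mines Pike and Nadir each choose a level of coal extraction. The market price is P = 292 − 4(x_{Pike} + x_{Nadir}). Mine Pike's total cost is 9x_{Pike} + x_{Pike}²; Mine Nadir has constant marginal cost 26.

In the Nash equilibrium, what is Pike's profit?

Mine Pike's profit: π = x_{Pike}(292 − 4(x_{Pike} + x_{Nadir})) − 9x_{Pike} − x_{Pike}².
∂π/∂x_{Pike} = 283 − 10x_{Pike} − 4x_{Nadir} = 0, so x_{Pike} = 28.3 − 0.4x_{Nadir}.
For Nadir: ∂π/∂x_{Nadir} = 266 − 8x_{Nadir} − 4x_{Pike} = 0 ⇒ x_{Nadir} = 33.25 − 0.5x_{Pike}.
Plugging x_{Nadir} into Pike's best response: x_{Pike} = 28.3 − 0.4(33.25 − 0.5x_{Pike}) ⇒ 0.8x_{Pike} = 15, so x_{Pike} = 18.75.
Then x_{Nadir} = 33.25 − 0.5·18.75 = 23.875.
Price P = 292 − 4·42.625 = 121.5.
Pike's profit: (121.5 − 9)·18.75 − (18.75)² = 1757.8125.

1757.8125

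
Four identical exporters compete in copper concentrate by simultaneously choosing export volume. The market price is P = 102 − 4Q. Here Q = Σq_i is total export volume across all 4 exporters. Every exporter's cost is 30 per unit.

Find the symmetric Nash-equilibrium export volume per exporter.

A representative exporter's profit is π_i = q_i(102 − 4Q) − 30q_i, with Q = q_i + Σ_{j≠i} q_j.
First-order condition: 72 − 8q_i − 4Σ_{j≠i} q_j = 0.
With identical exporters, set every q_j = q: then 72 − 8q − 12q = 0, i.e. q = 72/20 = 3.6.

3.6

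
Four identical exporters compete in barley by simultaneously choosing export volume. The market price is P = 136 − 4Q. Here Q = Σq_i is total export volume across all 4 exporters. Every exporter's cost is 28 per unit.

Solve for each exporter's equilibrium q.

5.4

A representative exporter's profit is π_i = q_i(136 − 4Q) − 28q_i, with Q = q_i + Σ_{j≠i} q_j.
First-order condition: 108 − 8q_i − 4Σ_{j≠i} q_j = 0.
In a symmetric equilibrium every exporter chooses the same q, so Σ_{j≠i} q_j = 3q. The condition becomes 108 − 20q = 0, giving q = 108/20 = 5.4.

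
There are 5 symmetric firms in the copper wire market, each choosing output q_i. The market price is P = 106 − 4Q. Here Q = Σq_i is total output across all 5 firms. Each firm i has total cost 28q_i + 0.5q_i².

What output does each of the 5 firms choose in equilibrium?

3.12

A representative firm's profit is π_i = q_i(106 − 4Q) − 28q_i − 0.5q_i², with Q = q_i + Σ_{j≠i} q_j.
First-order condition: 78 − 9q_i − 4Σ_{j≠i} q_j = 0.
In a symmetric equilibrium every firm chooses the same q, so Σ_{j≠i} q_j = 4q. The condition becomes 78 − 25q = 0, giving q = 78/25 = 3.12.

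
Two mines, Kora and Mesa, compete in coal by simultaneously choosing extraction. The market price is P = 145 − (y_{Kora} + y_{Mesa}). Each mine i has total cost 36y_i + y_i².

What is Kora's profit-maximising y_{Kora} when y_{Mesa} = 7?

25.5

Mine Kora's profit: π = y_{Kora}(145 − (y_{Kora} + y_{Mesa})) − 36y_{Kora} − y_{Kora}².
∂π/∂y_{Kora} = 109 − 4y_{Kora} − y_{Mesa} = 0, so y_{Kora} = 27.25 − 0.25y_{Mesa}.
At y_{Mesa} = 7: y_{Kora} = 27.25 − 0.25·7 = 25.5.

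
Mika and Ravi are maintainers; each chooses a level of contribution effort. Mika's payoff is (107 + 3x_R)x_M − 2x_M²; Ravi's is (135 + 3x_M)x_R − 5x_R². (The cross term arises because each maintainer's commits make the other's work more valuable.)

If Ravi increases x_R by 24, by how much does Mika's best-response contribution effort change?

18

Expanding Mika's payoff: 107x_M + 3x_Rx_M − 2x_M².
∂π/∂x_M = 107 + 3x_R − 4x_M = 0, so x_M = 26.75 + 0.75x_R.
The reaction-function slope is 0.75, so a 24-unit rise in x_R moves x_M by 0.75 × 24 = 18. Mika's best response rises — the actions are strategic complements.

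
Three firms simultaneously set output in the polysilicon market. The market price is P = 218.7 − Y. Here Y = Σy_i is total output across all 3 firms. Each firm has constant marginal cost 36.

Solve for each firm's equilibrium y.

A representative firm's profit is π_i = y_i(218.7 − Y) − 36y_i, with Y = y_i + Σ_{j≠i} y_j.
First-order condition: 182.7 − 2y_i − Σ_{j≠i} y_j = 0.
In a symmetric equilibrium every firm chooses the same y, so Σ_{j≠i} y_j = 2y. The condition becomes 182.7 − 4y = 0, giving y = 182.7/4 = 45.675.

45.675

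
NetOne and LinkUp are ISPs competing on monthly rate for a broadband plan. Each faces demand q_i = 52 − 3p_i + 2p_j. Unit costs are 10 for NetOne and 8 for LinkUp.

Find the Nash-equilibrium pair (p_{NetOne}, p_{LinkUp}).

20.125, 19.375

NetOne's profit: π = (p_{NetOne} − 10)(52 − 3p_{NetOne} + 2p_{LinkUp}).
∂π/∂p_{NetOne} = 82 − 6p_{NetOne} + 2p_{LinkUp} = 0 ⇒ p_{NetOne} = 41/3 + (1/3)p_{LinkUp}.
Similarly p_{LinkUp} = 38/3 + (1/3)p_{NetOne}.
Substituting the second reaction function into the first: p_{NetOne} = 41/3 + (1/3)(38/3 + (1/3)p_{NetOne}), which gives (8/9)p_{NetOne} = 161/9 ⇒ p_{NetOne} = 20.125.
Then p_{LinkUp} = 38/3 + (1/3)·20.125 = 19.375.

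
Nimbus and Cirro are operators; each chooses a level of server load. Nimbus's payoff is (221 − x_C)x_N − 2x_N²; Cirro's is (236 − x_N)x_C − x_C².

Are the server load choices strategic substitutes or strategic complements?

Expanding Nimbus's payoff: 221x_N − x_Cx_N − 2x_N².
∂π/∂x_N = 221 − x_C − 4x_N = 0, so x_N = 55.25 − 0.25x_C.
The best-response slope dx_N/dx_C = −0.25 < 0: the reaction function is downward-sloping, so the choices are strategic substitutes.

strategic substitutes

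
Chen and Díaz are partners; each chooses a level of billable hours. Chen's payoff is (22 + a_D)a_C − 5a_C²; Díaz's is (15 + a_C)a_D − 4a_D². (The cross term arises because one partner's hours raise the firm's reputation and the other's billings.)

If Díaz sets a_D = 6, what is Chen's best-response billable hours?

Expanding Chen's payoff: 22a_C + a_Da_C − 5a_C².
∂π/∂a_C = 22 + a_D − 10a_C = 0, so a_C = 2.2 + 0.1a_D.
At a_D = 6: a_C = 2.2 + 0.1·6 = 2.8.

2.8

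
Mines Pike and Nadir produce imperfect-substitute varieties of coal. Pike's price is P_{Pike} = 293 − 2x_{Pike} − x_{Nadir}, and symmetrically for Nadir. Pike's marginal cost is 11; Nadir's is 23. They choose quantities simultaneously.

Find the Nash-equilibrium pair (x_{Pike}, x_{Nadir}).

57.2, 53.2

Mine Pike's profit: π = x_{Pike}(293 − 2x_{Pike} − x_{Nadir}) − 11x_{Pike}.
∂π/∂x_{Pike} = 282 − 4x_{Pike} − x_{Nadir} = 0 ⇒ x_{Pike} = 70.5 − 0.25x_{Nadir}.
Similarly x_{Nadir} = 67.5 − 0.25x_{Pike}.
Substituting the second reaction function into the first: x_{Pike} = 70.5 − 0.25(67.5 − 0.25x_{Pike}), which gives 0.9375x_{Pike} = 53.625 ⇒ x_{Pike} = 57.2.
Then x_{Nadir} = 67.5 − 0.25·57.2 = 53.2.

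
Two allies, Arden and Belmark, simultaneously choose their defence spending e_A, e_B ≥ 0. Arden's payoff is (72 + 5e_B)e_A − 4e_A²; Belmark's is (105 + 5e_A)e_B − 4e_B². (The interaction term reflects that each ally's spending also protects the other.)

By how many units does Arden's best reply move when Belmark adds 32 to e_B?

Expanding Arden's payoff: 72e_A + 5e_Be_A − 4e_A².
∂π/∂e_A = 72 + 5e_B − 8e_A = 0, so e_A = 9 + 0.625e_B.
The reaction-function slope is 0.625, so a 32-unit rise in e_B moves e_A by 0.625 × 32 = 20. Arden's best response rises — the actions are strategic complements.

20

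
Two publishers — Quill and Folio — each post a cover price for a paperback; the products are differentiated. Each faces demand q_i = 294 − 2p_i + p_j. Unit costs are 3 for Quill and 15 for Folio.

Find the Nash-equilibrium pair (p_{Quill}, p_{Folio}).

Quill's profit: π = (p_{Quill} − 3)(294 − 2p_{Quill} + p_{Folio}).
∂π/∂p_{Quill} = 300 − 4p_{Quill} + p_{Folio} = 0 ⇒ p_{Quill} = 75 + 0.25p_{Folio}.
Similarly p_{Folio} = 81 + 0.25p_{Quill}.
Plugging p_{Folio} into Quill's best response: p_{Quill} = 75 + 0.25(81 + 0.25p_{Quill}) ⇒ 0.9375p_{Quill} = 95.25, so p_{Quill} = 101.6.
Then p_{Folio} = 81 + 0.25·101.6 = 106.4.

101.6, 106.4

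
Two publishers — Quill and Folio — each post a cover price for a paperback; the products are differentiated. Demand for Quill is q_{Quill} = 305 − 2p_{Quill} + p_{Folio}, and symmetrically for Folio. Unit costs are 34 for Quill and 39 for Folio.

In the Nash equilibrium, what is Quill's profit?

16562

Quill's profit: π = (p_{Quill} − 34)(305 − 2p_{Quill} + p_{Folio}).
∂π/∂p_{Quill} = 373 − 4p_{Quill} + p_{Folio} = 0 ⇒ p_{Quill} = 93.25 + 0.25p_{Folio}.
Similarly p_{Folio} = 95.75 + 0.25p_{Quill}.
Plugging p_{Folio} into Quill's best response: p_{Quill} = 93.25 + 0.25(95.75 + 0.25p_{Quill}) ⇒ 0.9375p_{Quill} = 117.1875, so p_{Quill} = 125.
Then p_{Folio} = 95.75 + 0.25·125 = 127.
q_{Quill} = 305 − 2·125 + 127 = 182.
Profit = (125 − 34)·182 = 16562.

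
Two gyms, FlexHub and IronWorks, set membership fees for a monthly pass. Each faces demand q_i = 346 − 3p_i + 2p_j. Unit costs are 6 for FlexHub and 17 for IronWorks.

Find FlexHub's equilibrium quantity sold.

261.1875

FlexHub's profit: π = (p_{FlexHub} − 6)(346 − 3p_{FlexHub} + 2p_{IronWorks}).
∂π/∂p_{FlexHub} = 364 − 6p_{FlexHub} + 2p_{IronWorks} = 0 ⇒ p_{FlexHub} = 182/3 + (1/3)p_{IronWorks}.
Similarly p_{IronWorks} = 397/6 + (1/3)p_{FlexHub}.
Solving the two reaction functions simultaneously: (1 − (1/3)(1/3))p_{FlexHub} = 182/3 + (1/3)·(397/6), so (8/9)p_{FlexHub} = 1489/18 and p_{FlexHub} = 93.0625.
Then p_{IronWorks} = 397/6 + (1/3)·93.0625 = 97.1875.
q_{FlexHub} = 346 − 3·93.0625 + 2·97.1875 = 261.1875.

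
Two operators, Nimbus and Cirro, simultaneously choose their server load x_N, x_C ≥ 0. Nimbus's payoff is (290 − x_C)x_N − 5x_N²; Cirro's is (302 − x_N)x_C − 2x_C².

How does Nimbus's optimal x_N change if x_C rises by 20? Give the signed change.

Expanding Nimbus's payoff: 290x_N − x_Cx_N − 5x_N².
∂π/∂x_N = 290 − x_C − 10x_N = 0, so x_N = 29 − 0.1x_C.
The reaction-function slope is −0.1, so a 20-unit rise in x_C moves x_N by −0.1 × 20 = −2. Nimbus's best response falls — the actions are strategic substitutes.

-2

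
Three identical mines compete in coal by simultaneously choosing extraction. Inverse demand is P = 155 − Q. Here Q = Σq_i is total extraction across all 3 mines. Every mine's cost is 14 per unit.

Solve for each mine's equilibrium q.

35.25

A representative mine's profit is π_i = q_i(155 − Q) − 14q_i, with Q = q_i + Σ_{j≠i} q_j.
First-order condition: 141 − 2q_i − Σ_{j≠i} q_j = 0.
In a symmetric equilibrium every mine chooses the same q, so Σ_{j≠i} q_j = 2q. The condition becomes 141 − 4q = 0, giving q = 141/4 = 35.25.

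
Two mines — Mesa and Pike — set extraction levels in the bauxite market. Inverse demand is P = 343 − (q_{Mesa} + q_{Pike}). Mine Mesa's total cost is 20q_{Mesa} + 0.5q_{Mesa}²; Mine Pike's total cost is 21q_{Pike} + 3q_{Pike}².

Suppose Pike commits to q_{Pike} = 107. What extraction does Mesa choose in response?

72

Mine Mesa's profit: π = q_{Mesa}(343 − (q_{Mesa} + q_{Pike})) − 20q_{Mesa} − 0.5q_{Mesa}².
∂π/∂q_{Mesa} = 323 − 3q_{Mesa} − q_{Pike} = 0, so q_{Mesa} = 323/3 − (1/3)q_{Pike}.
At q_{Pike} = 107: q_{Mesa} = 323/3 − (1/3)·107 = 72.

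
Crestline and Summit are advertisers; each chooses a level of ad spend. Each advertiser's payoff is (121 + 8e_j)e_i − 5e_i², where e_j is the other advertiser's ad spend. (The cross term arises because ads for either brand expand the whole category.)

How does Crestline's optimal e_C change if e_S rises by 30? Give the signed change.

24

Crestline's payoff is (121 + 8e_S)e_C − 5e_C².
∂π/∂e_C = 121 + 8e_S − 10e_C = 0, so e_C = 12.1 + 0.8e_S.
The reaction-function slope is 0.8, so a 30-unit rise in e_S moves e_C by 0.8 × 30 = 24. Crestline's best response rises — the actions are strategic complements.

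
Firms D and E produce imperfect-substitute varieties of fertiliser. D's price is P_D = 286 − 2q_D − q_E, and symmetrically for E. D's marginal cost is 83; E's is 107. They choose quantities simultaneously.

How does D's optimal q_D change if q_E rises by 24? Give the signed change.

Firm D's profit: π = q_D(286 − 2q_D − q_E) − 83q_D.
∂π/∂q_D = 203 − 4q_D − q_E = 0 ⇒ q_D = 50.75 − 0.25q_E.
The reaction-function slope is −0.25, so a 24-unit rise in q_E moves q_D by −0.25 × 24 = −6. D's best response falls — the actions are strategic substitutes.

-6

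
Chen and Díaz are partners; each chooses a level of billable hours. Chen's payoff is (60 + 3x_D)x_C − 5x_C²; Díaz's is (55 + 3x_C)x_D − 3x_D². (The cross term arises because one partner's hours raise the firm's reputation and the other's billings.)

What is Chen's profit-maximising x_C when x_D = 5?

Expanding Chen's payoff: 60x_C + 3x_Dx_C − 5x_C².
∂π/∂x_C = 60 + 3x_D − 10x_C = 0, so x_C = 6 + 0.3x_D.
At x_D = 5: x_C = 6 + 0.3·5 = 7.5.

7.5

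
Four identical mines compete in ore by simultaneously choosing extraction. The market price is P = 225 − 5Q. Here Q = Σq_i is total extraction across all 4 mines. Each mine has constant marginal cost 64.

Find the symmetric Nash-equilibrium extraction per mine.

A representative mine's profit is π_i = q_i(225 − 5Q) − 64q_i, with Q = q_i + Σ_{j≠i} q_j.
First-order condition: 161 − 10q_i − 5Σ_{j≠i} q_j = 0.
Imposing symmetry (q_j = q for all j) turns Σ_{j≠i} q_j into 3q, so 161 = 25q and q = 6.44.

6.44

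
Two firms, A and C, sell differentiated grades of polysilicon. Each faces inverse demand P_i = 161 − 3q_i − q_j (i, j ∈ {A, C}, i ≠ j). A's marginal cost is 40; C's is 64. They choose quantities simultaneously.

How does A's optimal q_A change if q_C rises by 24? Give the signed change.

-4

Firm A's profit: π = q_A(161 − 3q_A − q_C) − 40q_A.
∂π/∂q_A = 121 − 6q_A − q_C = 0 ⇒ q_A = 121/6 − (1/6)q_C.
The reaction-function slope is −1/6, so a 24-unit rise in q_C moves q_A by −1/6 × 24 = −4. A's best response falls — the actions are strategic substitutes.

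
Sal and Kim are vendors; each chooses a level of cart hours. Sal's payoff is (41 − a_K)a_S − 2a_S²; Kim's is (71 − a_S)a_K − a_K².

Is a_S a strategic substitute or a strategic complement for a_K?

strategic substitutes

Expanding Sal's payoff: 41a_S − a_Ka_S − 2a_S².
∂π/∂a_S = 41 − a_K − 4a_S = 0, so a_S = 10.25 − 0.25a_K.
The best-response slope da_S/da_K = −0.25 < 0: the reaction function is downward-sloping, so the choices are strategic substitutes.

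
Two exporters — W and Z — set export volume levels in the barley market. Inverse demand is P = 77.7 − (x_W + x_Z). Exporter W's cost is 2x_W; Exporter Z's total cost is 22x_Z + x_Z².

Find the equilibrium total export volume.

Exporter W's profit: π = x_W(77.7 − (x_W + x_Z)) − 2x_W.
∂π/∂x_W = 75.7 − 2x_W − x_Z = 0, so x_W = 37.85 − 0.5x_Z.
For Z: ∂π/∂x_Z = 55.7 − 4x_Z − x_W = 0 ⇒ x_Z = 13.925 − 0.25x_W.
Plugging x_Z into W's best response: x_W = 37.85 − 0.5(13.925 − 0.25x_W) ⇒ 0.875x_W = 30.8875, so x_W = 35.3.
Then x_Z = 13.925 − 0.25·35.3 = 5.1.
Total export volume: 35.3 + 5.1 = 40.4.

40.4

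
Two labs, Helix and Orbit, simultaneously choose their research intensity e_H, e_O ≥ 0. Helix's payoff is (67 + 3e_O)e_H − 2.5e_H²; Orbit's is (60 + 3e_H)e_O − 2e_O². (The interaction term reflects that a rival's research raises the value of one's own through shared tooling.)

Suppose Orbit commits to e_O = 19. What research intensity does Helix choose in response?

24.8

Expanding Helix's payoff: 67e_H + 3e_Oe_H − 2.5e_H².
∂π/∂e_H = 67 + 3e_O − 5e_H = 0, so e_H = 13.4 + 0.6e_O.
At e_O = 19: e_H = 13.4 + 0.6·19 = 24.8.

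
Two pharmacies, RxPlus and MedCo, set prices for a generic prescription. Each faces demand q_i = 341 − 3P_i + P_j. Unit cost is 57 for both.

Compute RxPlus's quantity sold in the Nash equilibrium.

RxPlus's profit: π = (P_{RxPlus} − 57)(341 − 3P_{RxPlus} + P_{MedCo}).
∂π/∂P_{RxPlus} = 512 − 6P_{RxPlus} + P_{MedCo} = 0 ⇒ P_{RxPlus} = 256/3 + (1/6)P_{MedCo}.
By symmetry P_{MedCo} = P_{RxPlus}; substituting into the reaction function, (5/6)P_{RxPlus} = 256/3 and P_{RxPlus} = 102.4.
q_{RxPlus} = 341 − 3·102.4 + 102.4 = 136.2.

136.2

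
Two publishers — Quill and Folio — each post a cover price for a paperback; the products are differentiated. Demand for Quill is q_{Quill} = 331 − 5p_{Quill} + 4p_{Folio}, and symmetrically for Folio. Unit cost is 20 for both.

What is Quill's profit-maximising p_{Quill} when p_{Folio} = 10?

47.1

Quill's profit: π = (p_{Quill} − 20)(331 − 5p_{Quill} + 4p_{Folio}).
∂π/∂p_{Quill} = 431 − 10p_{Quill} + 4p_{Folio} = 0 ⇒ p_{Quill} = 43.1 + 0.4p_{Folio}.
At p_{Folio} = 10: p_{Quill} = 43.1 + 0.4·10 = 47.1.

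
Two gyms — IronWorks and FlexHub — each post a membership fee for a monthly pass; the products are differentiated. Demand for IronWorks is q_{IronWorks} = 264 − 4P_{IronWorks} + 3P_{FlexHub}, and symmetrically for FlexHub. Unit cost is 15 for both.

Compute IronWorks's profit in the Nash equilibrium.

9920.16

IronWorks's profit: π = (P_{IronWorks} − 15)(264 − 4P_{IronWorks} + 3P_{FlexHub}).
∂π/∂P_{IronWorks} = 324 − 8P_{IronWorks} + 3P_{FlexHub} = 0 ⇒ P_{IronWorks} = 40.5 + 0.375P_{FlexHub}.
Setting P_{IronWorks} = P_{FlexHub} in the reaction function: P_{IronWorks} = 40.5 + 0.375P_{IronWorks}, so P_{IronWorks} = 40.5 / 0.625 = 64.8.
q_{IronWorks} = 264 − 4·64.8 + 3·64.8 = 199.2.
Profit = (64.8 − 15)·199.2 = 9920.16.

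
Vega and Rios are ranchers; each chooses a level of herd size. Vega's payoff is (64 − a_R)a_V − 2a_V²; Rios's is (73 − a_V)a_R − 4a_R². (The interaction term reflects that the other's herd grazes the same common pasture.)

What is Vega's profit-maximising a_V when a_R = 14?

Expanding Vega's payoff: 64a_V − a_Ra_V − 2a_V².
∂π/∂a_V = 64 − a_R − 4a_V = 0, so a_V = 16 − 0.25a_R.
At a_R = 14: a_V = 16 − 0.25·14 = 12.5.

12.5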